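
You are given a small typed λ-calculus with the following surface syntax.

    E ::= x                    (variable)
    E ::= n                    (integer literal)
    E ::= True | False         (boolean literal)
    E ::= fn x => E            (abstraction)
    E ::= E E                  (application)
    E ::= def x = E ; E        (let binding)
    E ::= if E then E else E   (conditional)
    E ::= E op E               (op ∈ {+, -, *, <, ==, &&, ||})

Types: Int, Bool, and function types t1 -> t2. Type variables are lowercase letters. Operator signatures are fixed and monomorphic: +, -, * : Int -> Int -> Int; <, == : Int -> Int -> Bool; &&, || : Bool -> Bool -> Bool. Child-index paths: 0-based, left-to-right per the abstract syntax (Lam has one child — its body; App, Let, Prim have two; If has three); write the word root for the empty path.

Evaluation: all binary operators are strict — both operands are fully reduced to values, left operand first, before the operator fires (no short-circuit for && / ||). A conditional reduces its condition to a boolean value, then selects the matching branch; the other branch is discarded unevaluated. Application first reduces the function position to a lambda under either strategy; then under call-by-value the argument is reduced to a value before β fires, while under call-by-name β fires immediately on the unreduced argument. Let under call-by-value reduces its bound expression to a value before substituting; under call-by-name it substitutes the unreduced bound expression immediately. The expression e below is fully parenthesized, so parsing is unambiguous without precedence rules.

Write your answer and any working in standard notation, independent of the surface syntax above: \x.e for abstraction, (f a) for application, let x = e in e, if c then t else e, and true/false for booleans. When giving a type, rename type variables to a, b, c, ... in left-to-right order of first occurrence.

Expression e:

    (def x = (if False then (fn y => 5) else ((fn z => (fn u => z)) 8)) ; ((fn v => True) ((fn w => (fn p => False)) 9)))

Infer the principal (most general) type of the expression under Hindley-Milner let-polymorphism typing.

Derivation:
  unify Bool ~ Bool
\y._ : a -> Int
z : b
\u._ : c -> b
\z._ : b -> c -> b
  unify b -> c -> b ~ Int -> d
  unify b ~ Int
  unify c -> Int ~ d
_ _ : c -> Int
  unify a -> Int ~ c -> Int
  unify a ~ c
  unify Int ~ Int
let x : forall. c -> Int
\v._ : e -> Bool
\p._ : g -> Bool
\w._ : f -> g -> Bool
  unify f -> g -> Bool ~ Int -> h
  unify f ~ Int
  unify g -> Bool ~ h
_ _ : g -> Bool
  unify e -> Bool ~ (g -> Bool) -> i
  unify e ~ g -> Bool
  unify Bool ~ i
_ _ : Bool

Answer: Bool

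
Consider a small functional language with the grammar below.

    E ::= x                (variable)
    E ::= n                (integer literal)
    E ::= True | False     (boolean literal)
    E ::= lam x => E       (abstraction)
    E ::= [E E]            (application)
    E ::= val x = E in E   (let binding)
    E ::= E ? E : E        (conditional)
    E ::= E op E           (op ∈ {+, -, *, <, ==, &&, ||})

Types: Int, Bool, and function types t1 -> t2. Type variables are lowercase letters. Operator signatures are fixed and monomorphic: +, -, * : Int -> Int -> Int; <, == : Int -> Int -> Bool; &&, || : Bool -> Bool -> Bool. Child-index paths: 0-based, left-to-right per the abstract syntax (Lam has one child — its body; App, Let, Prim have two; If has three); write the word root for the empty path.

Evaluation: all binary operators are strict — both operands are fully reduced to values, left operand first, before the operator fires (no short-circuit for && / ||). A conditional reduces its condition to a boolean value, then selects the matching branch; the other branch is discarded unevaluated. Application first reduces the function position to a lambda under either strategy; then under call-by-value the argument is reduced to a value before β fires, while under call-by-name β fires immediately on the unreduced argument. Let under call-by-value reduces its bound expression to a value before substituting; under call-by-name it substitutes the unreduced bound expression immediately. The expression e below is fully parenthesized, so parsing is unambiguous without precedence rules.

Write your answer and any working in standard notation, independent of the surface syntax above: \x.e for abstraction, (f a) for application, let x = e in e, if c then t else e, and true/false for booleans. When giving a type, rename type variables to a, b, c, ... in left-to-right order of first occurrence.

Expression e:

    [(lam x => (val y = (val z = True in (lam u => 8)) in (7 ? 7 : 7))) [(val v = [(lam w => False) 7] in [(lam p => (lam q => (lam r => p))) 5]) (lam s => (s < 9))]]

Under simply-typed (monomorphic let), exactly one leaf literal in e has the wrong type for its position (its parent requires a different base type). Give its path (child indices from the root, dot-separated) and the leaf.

Answer: 0.0.1.0 : 7

Trace:
let z : Bool
\u._ : b -> Int
let y : b -> Int
  unify Int ~ Bool
  FAIL: mismatch Int ~ Bool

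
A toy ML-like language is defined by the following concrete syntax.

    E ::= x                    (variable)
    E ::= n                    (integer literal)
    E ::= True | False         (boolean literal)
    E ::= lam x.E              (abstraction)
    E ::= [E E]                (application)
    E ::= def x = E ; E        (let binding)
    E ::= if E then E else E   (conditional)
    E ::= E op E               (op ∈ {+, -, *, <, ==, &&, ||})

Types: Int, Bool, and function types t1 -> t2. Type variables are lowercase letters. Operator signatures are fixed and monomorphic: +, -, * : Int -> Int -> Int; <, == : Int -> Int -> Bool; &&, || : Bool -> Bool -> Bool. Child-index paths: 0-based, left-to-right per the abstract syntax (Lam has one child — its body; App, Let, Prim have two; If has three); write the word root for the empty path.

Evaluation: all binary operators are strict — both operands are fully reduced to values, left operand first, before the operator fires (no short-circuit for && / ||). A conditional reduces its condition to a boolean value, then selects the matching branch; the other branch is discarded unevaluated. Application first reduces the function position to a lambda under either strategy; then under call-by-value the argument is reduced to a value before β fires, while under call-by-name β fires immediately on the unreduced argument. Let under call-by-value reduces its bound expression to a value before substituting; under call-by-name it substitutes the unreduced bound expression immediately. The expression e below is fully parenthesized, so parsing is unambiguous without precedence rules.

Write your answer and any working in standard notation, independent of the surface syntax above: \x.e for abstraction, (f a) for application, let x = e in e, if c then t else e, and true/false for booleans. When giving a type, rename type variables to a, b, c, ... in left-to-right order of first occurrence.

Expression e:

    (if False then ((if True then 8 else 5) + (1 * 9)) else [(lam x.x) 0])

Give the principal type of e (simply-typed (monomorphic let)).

Trace:
  unify Bool ~ Bool
  unify Bool ~ Bool
  unify Int ~ Int
  unify Int ~ Int
  unify Int ~ Int
  unify Int ~ Int
  unify Int ~ Int
x : a
\x._ : a -> a
  unify a -> a ~ Int -> b
  unify a ~ Int
  unify Int ~ b
_ _ : Int
  unify Int ~ Int

Answer: Int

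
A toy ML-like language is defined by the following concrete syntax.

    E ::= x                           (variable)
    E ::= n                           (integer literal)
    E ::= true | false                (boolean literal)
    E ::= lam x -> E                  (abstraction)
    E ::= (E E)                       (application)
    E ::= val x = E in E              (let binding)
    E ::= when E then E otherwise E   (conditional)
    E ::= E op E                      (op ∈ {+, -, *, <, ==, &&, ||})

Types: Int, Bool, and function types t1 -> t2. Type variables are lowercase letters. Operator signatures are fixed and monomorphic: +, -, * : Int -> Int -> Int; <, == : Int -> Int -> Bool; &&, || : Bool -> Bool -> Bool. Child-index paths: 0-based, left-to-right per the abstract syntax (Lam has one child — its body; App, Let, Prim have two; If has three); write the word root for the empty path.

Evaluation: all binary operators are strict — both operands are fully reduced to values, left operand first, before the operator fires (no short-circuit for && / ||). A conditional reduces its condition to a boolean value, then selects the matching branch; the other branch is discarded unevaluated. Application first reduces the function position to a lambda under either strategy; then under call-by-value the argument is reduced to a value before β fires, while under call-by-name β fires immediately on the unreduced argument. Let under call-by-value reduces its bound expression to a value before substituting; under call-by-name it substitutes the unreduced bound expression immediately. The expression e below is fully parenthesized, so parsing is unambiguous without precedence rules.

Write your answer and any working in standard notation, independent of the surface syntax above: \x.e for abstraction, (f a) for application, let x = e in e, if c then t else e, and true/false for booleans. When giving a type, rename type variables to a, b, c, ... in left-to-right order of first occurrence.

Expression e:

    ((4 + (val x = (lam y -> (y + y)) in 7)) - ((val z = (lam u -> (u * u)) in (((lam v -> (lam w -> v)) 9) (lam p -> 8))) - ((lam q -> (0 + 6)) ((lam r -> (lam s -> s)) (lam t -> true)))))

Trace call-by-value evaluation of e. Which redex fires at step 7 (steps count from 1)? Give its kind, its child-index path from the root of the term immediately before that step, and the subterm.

Answer: beta at 1.1 : ((\q.(0 + 6)) (\s.s))

Derivation:
step 0: ((4 + (let x = (\y.(y + y)) in 7)) - ((let z = (\u.(u * u)) in (((\v.(\w.v)) 9) (\p.8))) - ((\q.(0 + 6)) ((\r.(\s.s)) (\t.true)))))
step 1: [let@0.1] ((4 + 7) - ((let z = (\u.(u * u)) in (((\v.(\w.v)) 9) (\p.8))) - ((\q.(0 + 6)) ((\r.(\s.s)) (\t.true)))))
step 2: [delta@0] (11 - ((let z = (\u.(u * u)) in (((\v.(\w.v)) 9) (\p.8))) - ((\q.(0 + 6)) ((\r.(\s.s)) (\t.true)))))
step 3: [let@1.0] (11 - ((((\v.(\w.v)) 9) (\p.8)) - ((\q.(0 + 6)) ((\r.(\s.s)) (\t.true)))))
step 4: [beta@1.0.0] (11 - (((\w.9) (\p.8)) - ((\q.(0 + 6)) ((\r.(\s.s)) (\t.true)))))
step 5: [beta@1.0] (11 - (9 - ((\q.(0 + 6)) ((\r.(\s.s)) (\t.true)))))
step 6: [beta@1.1.1] (11 - (9 - ((\q.(0 + 6)) (\s.s))))
step 7: [beta@1.1] (11 - (9 - (0 + 6)))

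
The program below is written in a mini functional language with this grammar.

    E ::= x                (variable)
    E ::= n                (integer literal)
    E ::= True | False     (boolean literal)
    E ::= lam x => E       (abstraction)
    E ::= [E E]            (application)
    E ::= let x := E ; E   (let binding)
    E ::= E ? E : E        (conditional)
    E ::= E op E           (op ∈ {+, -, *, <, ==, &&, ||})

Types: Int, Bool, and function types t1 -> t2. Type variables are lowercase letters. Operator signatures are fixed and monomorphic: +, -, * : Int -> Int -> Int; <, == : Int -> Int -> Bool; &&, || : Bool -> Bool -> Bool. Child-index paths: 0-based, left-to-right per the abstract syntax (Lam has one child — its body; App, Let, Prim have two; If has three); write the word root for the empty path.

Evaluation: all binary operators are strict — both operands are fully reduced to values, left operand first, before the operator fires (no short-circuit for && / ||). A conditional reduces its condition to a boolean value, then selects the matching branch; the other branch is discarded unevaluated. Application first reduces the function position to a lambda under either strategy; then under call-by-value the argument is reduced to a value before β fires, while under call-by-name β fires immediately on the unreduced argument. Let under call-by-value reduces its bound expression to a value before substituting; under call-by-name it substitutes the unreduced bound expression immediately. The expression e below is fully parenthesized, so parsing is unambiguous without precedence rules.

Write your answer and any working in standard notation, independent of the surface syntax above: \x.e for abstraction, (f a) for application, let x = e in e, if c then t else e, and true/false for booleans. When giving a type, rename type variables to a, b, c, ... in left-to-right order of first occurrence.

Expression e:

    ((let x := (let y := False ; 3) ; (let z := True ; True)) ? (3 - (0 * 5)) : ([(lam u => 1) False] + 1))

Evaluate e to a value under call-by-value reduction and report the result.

Answer: 3

Trace:
step 0: (if (let x = (let y = false in 3) in (let z = true in true)) then (3 - (0 * 5)) else (((\u.1) false) + 1))
step 1: [let@0.0] (if (let x = 3 in (let z = true in true)) then (3 - (0 * 5)) else (((\u.1) false) + 1))
step 2: [let@0] (if (let z = true in true) then (3 - (0 * 5)) else (((\u.1) false) + 1))
step 3: [let@0] (if true then (3 - (0 * 5)) else (((\u.1) false) + 1))
step 4: [if@root] (3 - (0 * 5))
step 5: [delta@1] (3 - 0)
step 6: [delta@root] 3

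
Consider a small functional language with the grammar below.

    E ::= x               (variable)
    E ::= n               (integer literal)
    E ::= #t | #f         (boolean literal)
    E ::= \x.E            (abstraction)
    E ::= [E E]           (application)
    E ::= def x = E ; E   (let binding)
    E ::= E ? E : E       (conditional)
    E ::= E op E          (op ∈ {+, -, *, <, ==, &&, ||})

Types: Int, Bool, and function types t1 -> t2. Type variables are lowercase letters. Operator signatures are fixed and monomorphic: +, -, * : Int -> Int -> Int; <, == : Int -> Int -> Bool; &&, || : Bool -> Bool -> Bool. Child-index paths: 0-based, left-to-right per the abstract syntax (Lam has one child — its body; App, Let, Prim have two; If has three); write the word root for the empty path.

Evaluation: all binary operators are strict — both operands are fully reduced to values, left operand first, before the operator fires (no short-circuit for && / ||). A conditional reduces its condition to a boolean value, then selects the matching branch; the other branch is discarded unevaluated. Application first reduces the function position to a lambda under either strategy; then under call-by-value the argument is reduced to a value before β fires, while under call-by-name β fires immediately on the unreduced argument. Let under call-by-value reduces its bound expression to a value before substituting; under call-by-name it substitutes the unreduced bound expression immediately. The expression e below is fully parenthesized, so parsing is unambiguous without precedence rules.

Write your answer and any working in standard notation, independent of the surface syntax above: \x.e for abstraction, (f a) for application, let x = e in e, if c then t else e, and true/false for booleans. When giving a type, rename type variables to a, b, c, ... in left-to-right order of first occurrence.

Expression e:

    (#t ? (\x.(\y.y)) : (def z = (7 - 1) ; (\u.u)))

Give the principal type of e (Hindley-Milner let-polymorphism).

Derivation:
  unify Bool ~ Bool
y : b
\y._ : b -> b
\x._ : a -> b -> b
  unify Int ~ Int
  unify Int ~ Int
let z : Int
u : c
\u._ : c -> c
  unify a -> b -> b ~ c -> c
  unify a ~ c
  unify b -> b ~ c

Answer: (a -> a) -> a -> a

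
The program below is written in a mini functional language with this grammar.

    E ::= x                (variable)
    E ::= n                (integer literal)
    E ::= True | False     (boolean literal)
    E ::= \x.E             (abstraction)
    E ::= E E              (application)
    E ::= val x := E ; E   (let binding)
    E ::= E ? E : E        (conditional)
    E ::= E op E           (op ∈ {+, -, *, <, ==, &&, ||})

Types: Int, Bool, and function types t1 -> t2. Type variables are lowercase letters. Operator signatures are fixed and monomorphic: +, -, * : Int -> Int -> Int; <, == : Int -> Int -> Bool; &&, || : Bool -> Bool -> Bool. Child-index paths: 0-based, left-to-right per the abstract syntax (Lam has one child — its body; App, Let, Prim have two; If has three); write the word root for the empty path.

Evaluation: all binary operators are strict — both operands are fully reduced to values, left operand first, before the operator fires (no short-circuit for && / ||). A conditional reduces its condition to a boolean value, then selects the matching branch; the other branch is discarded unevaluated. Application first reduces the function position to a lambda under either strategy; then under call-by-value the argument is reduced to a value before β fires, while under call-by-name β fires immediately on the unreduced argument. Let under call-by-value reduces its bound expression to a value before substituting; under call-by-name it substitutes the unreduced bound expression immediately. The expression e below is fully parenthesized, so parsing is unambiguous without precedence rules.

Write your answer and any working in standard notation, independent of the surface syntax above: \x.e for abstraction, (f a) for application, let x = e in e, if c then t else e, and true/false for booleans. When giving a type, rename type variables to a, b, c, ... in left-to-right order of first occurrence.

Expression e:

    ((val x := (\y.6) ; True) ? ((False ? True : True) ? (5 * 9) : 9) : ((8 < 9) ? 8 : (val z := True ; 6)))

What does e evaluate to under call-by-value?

Answer: 45

Derivation:
step 0: (if (let x = (\y.6) in true) then (if (if false then true else true) then (5 * 9) else 9) else (if (8 < 9) then 8 else (let z = true in 6)))
step 1: [let@0] (if true then (if (if false then true else true) then (5 * 9) else 9) else (if (8 < 9) then 8 else (let z = true in 6)))
step 2: [if@root] (if (if false then true else true) then (5 * 9) else 9)
step 3: [if@0] (if true then (5 * 9) else 9)
step 4: [if@root] (5 * 9)
step 5: [delta@root] 45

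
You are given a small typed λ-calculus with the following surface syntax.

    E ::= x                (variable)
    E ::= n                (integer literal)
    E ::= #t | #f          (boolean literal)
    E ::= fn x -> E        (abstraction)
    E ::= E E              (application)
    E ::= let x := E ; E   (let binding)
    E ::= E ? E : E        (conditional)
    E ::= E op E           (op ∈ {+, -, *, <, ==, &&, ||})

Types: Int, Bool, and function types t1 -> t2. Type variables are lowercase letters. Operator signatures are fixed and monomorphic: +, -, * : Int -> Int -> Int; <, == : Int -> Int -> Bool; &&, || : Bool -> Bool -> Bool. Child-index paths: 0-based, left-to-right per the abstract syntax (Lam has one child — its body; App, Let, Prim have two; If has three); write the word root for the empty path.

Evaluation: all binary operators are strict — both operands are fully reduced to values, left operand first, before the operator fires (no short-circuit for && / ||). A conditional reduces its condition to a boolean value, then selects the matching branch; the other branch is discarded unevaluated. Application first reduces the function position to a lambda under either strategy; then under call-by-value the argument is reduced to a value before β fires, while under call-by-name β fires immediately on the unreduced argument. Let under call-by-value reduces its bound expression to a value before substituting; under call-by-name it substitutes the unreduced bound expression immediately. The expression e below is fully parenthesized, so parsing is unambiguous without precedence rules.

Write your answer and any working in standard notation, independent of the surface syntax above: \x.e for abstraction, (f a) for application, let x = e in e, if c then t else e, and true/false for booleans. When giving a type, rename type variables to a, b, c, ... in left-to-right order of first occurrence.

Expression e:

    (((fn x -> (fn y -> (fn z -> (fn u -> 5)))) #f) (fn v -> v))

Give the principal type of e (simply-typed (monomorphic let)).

Derivation:
\u._ : d -> Int
\z._ : c -> d -> Int
\y._ : b -> c -> d -> Int
\x._ : a -> b -> c -> d -> Int
  unify a -> b -> c -> d -> Int ~ Bool -> e
  unify a ~ Bool
  unify b -> c -> d -> Int ~ e
_ _ : b -> c -> d -> Int
v : f
\v._ : f -> f
  unify b -> c -> d -> Int ~ (f -> f) -> g
  unify b ~ f -> f
  unify c -> d -> Int ~ g
_ _ : c -> d -> Int

Answer: a -> b -> Int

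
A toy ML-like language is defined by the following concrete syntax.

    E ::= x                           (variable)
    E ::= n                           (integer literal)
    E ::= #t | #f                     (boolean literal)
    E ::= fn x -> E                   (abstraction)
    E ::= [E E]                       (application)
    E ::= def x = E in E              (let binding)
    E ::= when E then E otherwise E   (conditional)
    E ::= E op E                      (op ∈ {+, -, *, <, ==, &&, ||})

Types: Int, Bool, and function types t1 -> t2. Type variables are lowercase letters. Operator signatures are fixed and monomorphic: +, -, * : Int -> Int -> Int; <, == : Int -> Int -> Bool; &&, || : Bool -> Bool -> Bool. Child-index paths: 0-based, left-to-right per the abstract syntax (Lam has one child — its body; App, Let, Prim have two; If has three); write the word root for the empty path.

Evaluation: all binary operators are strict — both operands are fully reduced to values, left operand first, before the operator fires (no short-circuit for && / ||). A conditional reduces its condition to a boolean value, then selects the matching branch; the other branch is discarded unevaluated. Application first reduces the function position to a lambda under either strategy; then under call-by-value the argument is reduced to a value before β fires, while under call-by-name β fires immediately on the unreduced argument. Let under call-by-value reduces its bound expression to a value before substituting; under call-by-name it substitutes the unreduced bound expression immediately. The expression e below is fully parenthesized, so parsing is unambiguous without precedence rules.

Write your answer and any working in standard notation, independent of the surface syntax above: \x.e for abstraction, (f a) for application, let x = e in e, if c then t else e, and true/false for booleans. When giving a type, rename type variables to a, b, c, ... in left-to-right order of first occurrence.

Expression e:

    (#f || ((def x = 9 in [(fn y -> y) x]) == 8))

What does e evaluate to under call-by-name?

Working:
step 0: (false || ((let x = 9 in ((\y.y) x)) == 8))
step 1: [let@1.0] (false || (((\y.y) 9) == 8))
step 2: [beta@1.0] (false || (9 == 8))
step 3: [delta@1] (false || false)
step 4: [delta@root] false

Answer: false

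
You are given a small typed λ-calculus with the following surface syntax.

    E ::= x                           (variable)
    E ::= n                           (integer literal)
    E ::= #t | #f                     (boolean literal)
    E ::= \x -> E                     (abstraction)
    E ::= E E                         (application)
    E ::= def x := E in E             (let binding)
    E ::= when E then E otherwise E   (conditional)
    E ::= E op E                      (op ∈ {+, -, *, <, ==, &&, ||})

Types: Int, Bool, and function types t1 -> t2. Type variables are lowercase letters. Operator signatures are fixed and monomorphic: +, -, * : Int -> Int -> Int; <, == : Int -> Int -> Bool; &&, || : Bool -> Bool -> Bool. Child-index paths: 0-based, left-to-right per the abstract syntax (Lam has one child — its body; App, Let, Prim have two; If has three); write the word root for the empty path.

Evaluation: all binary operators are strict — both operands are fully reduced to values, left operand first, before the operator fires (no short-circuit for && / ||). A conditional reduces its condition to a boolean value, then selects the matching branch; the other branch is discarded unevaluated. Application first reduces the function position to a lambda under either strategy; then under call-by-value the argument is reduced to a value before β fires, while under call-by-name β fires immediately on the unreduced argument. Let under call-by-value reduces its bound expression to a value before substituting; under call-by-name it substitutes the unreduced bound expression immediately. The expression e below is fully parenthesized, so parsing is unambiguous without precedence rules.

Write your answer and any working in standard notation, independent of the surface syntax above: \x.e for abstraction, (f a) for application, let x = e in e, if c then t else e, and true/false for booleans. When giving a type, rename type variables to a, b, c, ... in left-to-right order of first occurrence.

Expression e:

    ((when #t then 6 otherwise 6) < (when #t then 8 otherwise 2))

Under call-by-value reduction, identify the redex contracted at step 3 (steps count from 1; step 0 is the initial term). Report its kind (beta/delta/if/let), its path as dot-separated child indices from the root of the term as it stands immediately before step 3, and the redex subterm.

Answer: delta at root : (6 < 8)

Working:
step 0: ((if true then 6 else 6) < (if true then 8 else 2))
step 1: [if@0] (6 < (if true then 8 else 2))
step 2: [if@1] (6 < 8)
step 3: [delta@root] true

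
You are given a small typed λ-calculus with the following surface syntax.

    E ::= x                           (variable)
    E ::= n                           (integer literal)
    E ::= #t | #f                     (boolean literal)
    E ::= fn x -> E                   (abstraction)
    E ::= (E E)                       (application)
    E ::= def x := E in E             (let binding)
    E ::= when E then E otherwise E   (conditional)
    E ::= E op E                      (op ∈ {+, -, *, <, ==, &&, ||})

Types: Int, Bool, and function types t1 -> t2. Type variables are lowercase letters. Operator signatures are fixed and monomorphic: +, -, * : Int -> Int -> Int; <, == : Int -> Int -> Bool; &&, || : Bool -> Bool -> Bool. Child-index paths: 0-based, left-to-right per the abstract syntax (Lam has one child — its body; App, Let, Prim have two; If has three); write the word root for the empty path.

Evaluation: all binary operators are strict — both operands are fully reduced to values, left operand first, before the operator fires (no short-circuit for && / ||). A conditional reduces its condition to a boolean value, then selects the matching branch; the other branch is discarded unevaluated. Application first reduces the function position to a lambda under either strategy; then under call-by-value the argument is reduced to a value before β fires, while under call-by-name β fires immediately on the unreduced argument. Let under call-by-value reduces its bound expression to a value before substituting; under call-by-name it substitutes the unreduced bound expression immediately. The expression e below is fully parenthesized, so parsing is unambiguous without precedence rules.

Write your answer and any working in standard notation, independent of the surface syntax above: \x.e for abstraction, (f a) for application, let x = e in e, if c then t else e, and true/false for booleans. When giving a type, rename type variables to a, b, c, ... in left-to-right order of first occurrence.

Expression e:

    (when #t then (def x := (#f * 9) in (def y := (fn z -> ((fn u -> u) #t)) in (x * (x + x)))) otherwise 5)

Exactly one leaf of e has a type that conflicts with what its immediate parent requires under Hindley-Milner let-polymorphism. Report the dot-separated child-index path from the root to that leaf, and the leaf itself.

Answer: 1.0.0 : false

Trace:
  unify Bool ~ Bool
  unify Bool ~ Int
  FAIL: mismatch Bool ~ Int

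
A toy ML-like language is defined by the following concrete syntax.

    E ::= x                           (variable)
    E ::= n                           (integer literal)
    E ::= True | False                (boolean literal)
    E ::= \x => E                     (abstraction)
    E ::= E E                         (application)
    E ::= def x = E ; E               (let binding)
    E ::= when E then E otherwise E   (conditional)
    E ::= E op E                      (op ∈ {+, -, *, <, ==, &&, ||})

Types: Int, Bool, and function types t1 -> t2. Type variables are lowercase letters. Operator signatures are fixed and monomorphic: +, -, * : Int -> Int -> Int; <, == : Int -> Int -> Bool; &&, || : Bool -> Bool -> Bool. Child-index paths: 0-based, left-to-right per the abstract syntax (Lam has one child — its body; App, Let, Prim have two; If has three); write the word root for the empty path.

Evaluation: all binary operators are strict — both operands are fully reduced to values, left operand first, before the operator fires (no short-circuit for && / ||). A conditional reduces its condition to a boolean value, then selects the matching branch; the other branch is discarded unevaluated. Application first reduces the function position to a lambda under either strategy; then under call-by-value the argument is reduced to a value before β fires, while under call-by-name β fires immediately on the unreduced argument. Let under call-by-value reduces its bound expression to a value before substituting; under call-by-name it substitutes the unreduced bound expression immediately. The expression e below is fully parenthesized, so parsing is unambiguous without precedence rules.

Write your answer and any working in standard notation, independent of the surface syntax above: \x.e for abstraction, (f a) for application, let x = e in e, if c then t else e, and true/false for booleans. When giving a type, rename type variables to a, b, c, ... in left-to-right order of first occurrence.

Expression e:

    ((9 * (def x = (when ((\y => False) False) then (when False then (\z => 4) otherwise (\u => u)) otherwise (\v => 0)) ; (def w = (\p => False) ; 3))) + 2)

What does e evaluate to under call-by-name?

Answer: 29

Trace:
step 0: ((9 * (let x = (if ((\y.false) false) then (if false then (\z.4) else (\u.u)) else (\v.0)) in (let w = (\p.false) in 3))) + 2)
step 1: [let@0.1] ((9 * (let w = (\p.false) in 3)) + 2)
step 2: [let@0.1] ((9 * 3) + 2)
step 3: [delta@0] (27 + 2)
step 4: [delta@root] 29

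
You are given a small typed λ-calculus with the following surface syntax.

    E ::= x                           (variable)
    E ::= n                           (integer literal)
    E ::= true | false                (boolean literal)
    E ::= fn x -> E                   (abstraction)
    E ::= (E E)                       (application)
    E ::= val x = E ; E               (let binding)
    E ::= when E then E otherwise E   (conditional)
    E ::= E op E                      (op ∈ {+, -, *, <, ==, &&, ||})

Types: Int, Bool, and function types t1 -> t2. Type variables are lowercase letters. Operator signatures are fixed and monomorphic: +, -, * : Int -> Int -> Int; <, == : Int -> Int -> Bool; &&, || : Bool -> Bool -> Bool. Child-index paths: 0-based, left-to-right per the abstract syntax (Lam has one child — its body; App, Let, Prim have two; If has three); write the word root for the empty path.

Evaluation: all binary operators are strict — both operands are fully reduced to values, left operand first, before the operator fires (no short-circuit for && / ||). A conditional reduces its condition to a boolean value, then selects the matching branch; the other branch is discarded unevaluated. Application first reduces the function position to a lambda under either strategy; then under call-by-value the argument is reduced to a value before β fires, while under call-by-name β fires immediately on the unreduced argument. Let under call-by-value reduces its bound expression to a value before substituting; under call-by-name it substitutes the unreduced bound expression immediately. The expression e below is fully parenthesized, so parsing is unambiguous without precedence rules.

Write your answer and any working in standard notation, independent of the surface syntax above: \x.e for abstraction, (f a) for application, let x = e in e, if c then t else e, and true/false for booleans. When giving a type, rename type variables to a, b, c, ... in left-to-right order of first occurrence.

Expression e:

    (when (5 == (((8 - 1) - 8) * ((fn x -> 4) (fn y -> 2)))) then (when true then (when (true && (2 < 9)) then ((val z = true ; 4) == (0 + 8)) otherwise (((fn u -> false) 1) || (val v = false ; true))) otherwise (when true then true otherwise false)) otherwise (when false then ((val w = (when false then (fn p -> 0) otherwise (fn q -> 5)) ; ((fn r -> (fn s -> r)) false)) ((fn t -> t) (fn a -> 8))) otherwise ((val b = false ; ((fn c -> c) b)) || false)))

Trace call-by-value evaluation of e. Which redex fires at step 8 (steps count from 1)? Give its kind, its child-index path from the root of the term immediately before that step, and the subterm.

Answer: let at 0 : (let b = false in ((\c.c) b))

Derivation:
step 0: (if (5 == (((8 - 1) - 8) * ((\x.4) (\y.2)))) then (if true then (if (true && (2 < 9)) then ((let z = true in 4) == (0 + 8)) else (((\u.false) 1) || (let v = false in true))) else (if true then true else false)) else (if false then ((let w = (if false then (\p.0) else (\q.5)) in ((\r.(\s.r)) false)) ((\t.t) (\a.8))) else ((let b = false in ((\c.c) b)) || false)))
step 1: [delta@0.1.0.0] (if (5 == ((7 - 8) * ((\x.4) (\y.2)))) then (if true then (if (true && (2 < 9)) then ((let z = true in 4) == (0 + 8)) else (((\u.false) 1) || (let v = false in true))) else (if true then true else false)) else (if false then ((let w = (if false then (\p.0) else (\q.5)) in ((\r.(\s.r)) false)) ((\t.t) (\a.8))) else ((let b = false in ((\c.c) b)) || false)))
step 2: [delta@0.1.0] (if (5 == (-1 * ((\x.4) (\y.2)))) then (if true then (if (true && (2 < 9)) then ((let z = true in 4) == (0 + 8)) else (((\u.false) 1) || (let v = false in true))) else (if true then true else false)) else (if false then ((let w = (if false then (\p.0) else (\q.5)) in ((\r.(\s.r)) false)) ((\t.t) (\a.8))) else ((let b = false in ((\c.c) b)) || false)))
step 3: [beta@0.1.1] (if (5 == (-1 * 4)) then (if true then (if (true && (2 < 9)) then ((let z = true in 4) == (0 + 8)) else (((\u.false) 1) || (let v = false in true))) else (if true then true else false)) else (if false then ((let w = (if false then (\p.0) else (\q.5)) in ((\r.(\s.r)) false)) ((\t.t) (\a.8))) else ((let b = false in ((\c.c) b)) || false)))
step 4: [delta@0.1] (if (5 == -4) then (if true then (if (true && (2 < 9)) then ((let z = true in 4) == (0 + 8)) else (((\u.false) 1) || (let v = false in true))) else (if true then true else false)) else (if false then ((let w = (if false then (\p.0) else (\q.5)) in ((\r.(\s.r)) false)) ((\t.t) (\a.8))) else ((let b = false in ((\c.c) b)) || false)))
step 5: [delta@0] (if false then (if true then (if (true && (2 < 9)) then ((let z = true in 4) == (0 + 8)) else (((\u.false) 1) || (let v = false in true))) else (if true then true else false)) else (if false then ((let w = (if false then (\p.0) else (\q.5)) in ((\r.(\s.r)) false)) ((\t.t) (\a.8))) else ((let b = false in ((\c.c) b)) || false)))
step 6: [if@root] (if false then ((let w = (if false then (\p.0) else (\q.5)) in ((\r.(\s.r)) false)) ((\t.t) (\a.8))) else ((let b = false in ((\c.c) b)) || false))
step 7: [if@root] ((let b = false in ((\c.c) b)) || false)
step 8: [let@0] (((\c.c) false) || false)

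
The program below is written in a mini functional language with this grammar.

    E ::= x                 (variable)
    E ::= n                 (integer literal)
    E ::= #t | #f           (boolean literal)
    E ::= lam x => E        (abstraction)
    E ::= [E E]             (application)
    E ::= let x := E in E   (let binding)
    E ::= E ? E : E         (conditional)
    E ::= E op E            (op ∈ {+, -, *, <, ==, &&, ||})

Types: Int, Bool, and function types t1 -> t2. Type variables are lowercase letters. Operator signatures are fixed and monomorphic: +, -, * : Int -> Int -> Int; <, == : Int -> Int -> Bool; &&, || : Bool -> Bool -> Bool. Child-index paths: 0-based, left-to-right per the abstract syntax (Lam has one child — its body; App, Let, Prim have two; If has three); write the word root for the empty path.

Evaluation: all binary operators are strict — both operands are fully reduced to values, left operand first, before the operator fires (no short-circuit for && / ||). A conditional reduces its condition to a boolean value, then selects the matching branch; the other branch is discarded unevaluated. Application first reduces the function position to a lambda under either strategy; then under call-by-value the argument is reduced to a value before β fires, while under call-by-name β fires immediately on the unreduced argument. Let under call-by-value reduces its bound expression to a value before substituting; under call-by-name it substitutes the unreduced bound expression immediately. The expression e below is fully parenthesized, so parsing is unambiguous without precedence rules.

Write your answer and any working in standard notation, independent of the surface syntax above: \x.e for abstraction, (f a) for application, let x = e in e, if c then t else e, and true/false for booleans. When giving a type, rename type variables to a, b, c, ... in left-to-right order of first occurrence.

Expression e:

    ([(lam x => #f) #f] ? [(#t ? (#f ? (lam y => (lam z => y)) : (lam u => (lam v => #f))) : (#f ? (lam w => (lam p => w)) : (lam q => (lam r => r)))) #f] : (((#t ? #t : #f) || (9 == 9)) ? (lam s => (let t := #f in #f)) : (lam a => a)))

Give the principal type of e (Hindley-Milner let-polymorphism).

Derivation:
\x._ : a -> Bool
  unify a -> Bool ~ Bool -> b
  unify a ~ Bool
  unify Bool ~ b
_ _ : Bool
  unify Bool ~ Bool
  unify Bool ~ Bool
  unify Bool ~ Bool
y : c
\z._ : d -> c
\y._ : c -> d -> c
\v._ : f -> Bool
\u._ : e -> f -> Bool
  unify c -> d -> c ~ e -> f -> Bool
  unify c ~ e
  unify d -> e ~ f -> Bool
  unify d ~ f
  unify e ~ Bool
  unify Bool ~ Bool
w : g
\p._ : h -> g
\w._ : g -> h -> g
r : j
\r._ : j -> j
\q._ : i -> j -> j
  unify g -> h -> g ~ i -> j -> j
  unify g ~ i
  unify h -> i ~ j -> j
  unify h ~ j
  unify i ~ j
  unify Bool -> f -> Bool ~ j -> j -> j
  unify Bool ~ j
  unify f -> Bool ~ Bool -> Bool
  unify f ~ Bool
  unify Bool ~ Bool
  unify Bool -> Bool -> Bool ~ Bool -> k
  unify Bool ~ Bool
  unify Bool -> Bool ~ k
_ _ : Bool -> Bool
  unify Bool ~ Bool
  unify Bool ~ Bool
  unify Bool ~ Bool
  unify Int ~ Int
  unify Int ~ Int
  unify Bool ~ Bool
  unify Bool ~ Bool
let t : Bool
\s._ : l -> Bool
a : m
\a._ : m -> m
  unify l -> Bool ~ m -> m
  unify l ~ m
  unify Bool ~ m
  unify Bool -> Bool ~ Bool -> Bool
  unify Bool ~ Bool
  unify Bool ~ Bool

Answer: Bool -> Bool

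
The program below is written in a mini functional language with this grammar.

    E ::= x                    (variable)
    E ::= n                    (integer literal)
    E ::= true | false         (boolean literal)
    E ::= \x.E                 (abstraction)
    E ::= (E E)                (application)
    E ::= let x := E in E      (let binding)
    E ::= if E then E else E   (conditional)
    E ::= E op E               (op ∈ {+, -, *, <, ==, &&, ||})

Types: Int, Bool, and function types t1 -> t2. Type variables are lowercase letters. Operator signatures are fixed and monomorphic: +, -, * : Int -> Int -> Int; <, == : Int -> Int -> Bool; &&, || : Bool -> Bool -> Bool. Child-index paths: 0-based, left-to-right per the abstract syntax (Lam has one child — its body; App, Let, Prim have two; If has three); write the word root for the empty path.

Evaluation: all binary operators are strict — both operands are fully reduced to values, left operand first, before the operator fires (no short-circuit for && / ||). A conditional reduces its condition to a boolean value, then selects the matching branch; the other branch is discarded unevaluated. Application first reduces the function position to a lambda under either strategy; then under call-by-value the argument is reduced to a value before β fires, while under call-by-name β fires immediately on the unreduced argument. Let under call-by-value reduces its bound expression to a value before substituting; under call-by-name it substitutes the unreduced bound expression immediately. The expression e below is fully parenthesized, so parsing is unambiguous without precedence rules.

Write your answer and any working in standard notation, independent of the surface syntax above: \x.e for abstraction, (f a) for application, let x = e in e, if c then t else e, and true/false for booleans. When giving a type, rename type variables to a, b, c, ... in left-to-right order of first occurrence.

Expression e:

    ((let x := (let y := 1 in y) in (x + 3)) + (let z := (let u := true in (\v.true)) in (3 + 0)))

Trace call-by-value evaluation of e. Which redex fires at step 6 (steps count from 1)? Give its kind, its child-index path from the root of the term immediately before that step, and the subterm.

Working:
step 0: ((let x = (let y = 1 in y) in (x + 3)) + (let z = (let u = true in (\v.true)) in (3 + 0)))
step 1: [let@0.0] ((let x = 1 in (x + 3)) + (let z = (let u = true in (\v.true)) in (3 + 0)))
step 2: [let@0] ((1 + 3) + (let z = (let u = true in (\v.true)) in (3 + 0)))
step 3: [delta@0] (4 + (let z = (let u = true in (\v.true)) in (3 + 0)))
step 4: [let@1.0] (4 + (let z = (\v.true) in (3 + 0)))
step 5: [let@1] (4 + (3 + 0))
step 6: [delta@1] (4 + 3)

Answer: delta at 1 : (3 + 0)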